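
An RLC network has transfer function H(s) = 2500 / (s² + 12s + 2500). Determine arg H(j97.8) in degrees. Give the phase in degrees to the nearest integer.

-171°

∠[(j97.8)² + 12(j97.8) + 2500] = ∠[-7064.8 + j1173.6] = 170.57°
∠H(j97.8) = −170.57° = -170.57°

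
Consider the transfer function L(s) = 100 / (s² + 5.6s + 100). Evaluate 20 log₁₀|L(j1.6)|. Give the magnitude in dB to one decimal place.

|(j1.6)² + 5.6(j1.6) + 100| = |97.44 + j8.96| = 97.85
|L(j1.6)| = 100 / 97.85 = 1.022
20 log₁₀(1.022) = 0.19 dB

0.2 dB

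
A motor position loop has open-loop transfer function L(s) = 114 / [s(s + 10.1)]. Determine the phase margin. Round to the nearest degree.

Gain crossover: |L(jω)| = 1 at ω ≈ 8.6 rad/s.
∠L(j8.6) = −90° − arctan(8.6/10.1) ≈ -130.40°
PM = 180° + (-130.40°) = 49.60°

50°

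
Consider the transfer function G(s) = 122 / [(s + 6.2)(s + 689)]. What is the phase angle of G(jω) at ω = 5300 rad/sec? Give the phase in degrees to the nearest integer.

∠(j5300 + 6.2) = arctan(5300/6.2) = 89.93°
∠(j5300 + 689) = arctan(5300/689) = 82.59°
∠G(j5300) = − (89.93° + 82.59°) = -172.53°

-173°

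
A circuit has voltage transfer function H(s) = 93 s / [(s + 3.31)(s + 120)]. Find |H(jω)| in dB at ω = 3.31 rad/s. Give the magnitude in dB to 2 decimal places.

|j3.31| = 3.31
|j3.31 + 3.31| = √(3.31² + 3.31²) = 4.681
|j3.31 + 120| = √(3.31² + 120²) = 120
|H(j3.31)| = 93 × 3.31 / (4.681 × 120) = 0.5478
20 log₁₀(0.5478) = -5.228 dB

-5.23 dB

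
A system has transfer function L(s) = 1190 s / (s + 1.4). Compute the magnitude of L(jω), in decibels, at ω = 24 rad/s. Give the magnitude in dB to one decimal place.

61.5 dB

|j24| = 24
|j24 + 1.4| = √(24² + 1.4²) = 24.04
|L(j24)| = 1190 × 24 / 24.04 = 1188
20 log₁₀(1188) = 61.50 dB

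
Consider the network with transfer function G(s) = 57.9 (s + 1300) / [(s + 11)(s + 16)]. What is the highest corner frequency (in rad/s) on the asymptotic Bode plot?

Break frequencies occur at each pole and zero magnitude: 11 rad/s, 16 rad/s, 1300 rad/s.
The highest is 1300 rad/s.

1300 rad/s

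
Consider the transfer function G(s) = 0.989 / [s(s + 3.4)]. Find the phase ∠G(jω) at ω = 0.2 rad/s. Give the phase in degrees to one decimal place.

-93.4 deg

∠(j0.2 + 3.4) = arctan(0.2/3.4) = 3.37°
∠(j0.2) = 90.00°
∠G(j0.2) = − (3.37° + 90.00°) = -93.37°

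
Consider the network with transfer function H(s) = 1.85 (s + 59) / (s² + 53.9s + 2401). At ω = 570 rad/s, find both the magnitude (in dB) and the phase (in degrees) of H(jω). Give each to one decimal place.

|H| = -49.7 dB, ∠H = -90.5°

|j570 + 59| = √(570² + 59²) = 573
|(j570)² + 53.9(j570) + 2401| = |-3.225e+05 + j30723| = 3.24e+05
|H(j570)| = 1.85 × 573 / 3.24e+05 = 0.0032724
20 log₁₀(0.0032724) = -49.70 dB
∠(j570 + 59) = arctan(570/59) = 84.09°
∠[(j570)² + 53.9(j570) + 2401] = ∠[-3.225e+05 + j30723] = 174.56°
∠H(j570) = 84.09° − 174.56° = -90.47°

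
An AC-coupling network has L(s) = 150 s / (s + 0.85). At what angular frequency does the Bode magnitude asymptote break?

The single real pole at s = −0.85 gives a corner at ω = 0.85 rad/sec.

0.85 rad/sec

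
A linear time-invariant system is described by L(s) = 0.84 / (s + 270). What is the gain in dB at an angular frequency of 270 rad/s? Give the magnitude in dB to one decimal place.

-53.2 dB

|j270 + 270| = √(270² + 270²) = 381.8
|L(j270)| = 0.84 / 381.8 = 0.0021999
20 log₁₀(0.0021999) = -53.15 dB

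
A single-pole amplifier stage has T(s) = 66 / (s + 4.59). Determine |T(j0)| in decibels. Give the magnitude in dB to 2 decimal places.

23.15 dB

T(0) = 66 / 4.59 = 14.379
20 log₁₀(14.379) = 23.155 dB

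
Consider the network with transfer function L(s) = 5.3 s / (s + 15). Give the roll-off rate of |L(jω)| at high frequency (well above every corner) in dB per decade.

0 dB/decade

With 1 zero and 1 pole, the high-frequency asymptotic slope is 20 × (1 − 1) = 0 dB/decade.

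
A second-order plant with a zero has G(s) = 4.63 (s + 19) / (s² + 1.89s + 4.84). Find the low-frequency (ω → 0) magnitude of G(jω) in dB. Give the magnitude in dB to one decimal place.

G(0) = 4.63 × 19 / 4.84 = 18.176
20 log₁₀(18.176) = 25.19 dB

25.2 dB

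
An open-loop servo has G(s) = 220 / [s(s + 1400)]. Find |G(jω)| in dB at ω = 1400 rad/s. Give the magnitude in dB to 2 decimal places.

|j1400 + 1400| = √(1400² + 1400²) = 1980
|j1400| = 1400
|G(j1400)| = 220 / (1980 × 1400) = 7.9369e-05
20 log₁₀(7.9369e-05) = -82.007 dB

-82.01 dB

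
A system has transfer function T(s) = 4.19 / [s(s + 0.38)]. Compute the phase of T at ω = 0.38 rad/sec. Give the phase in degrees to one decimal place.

∠(j0.38 + 0.38) = arctan(0.38/0.38) = 45.00°
∠(j0.38) = 90.00°
∠T(j0.38) = − (45.00° + 90.00°) = -135.00°

-135.0°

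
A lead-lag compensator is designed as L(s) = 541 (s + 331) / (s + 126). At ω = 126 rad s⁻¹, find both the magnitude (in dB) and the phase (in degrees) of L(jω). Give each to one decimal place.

|L| = 60.6 dB, ∠L = -24.2°

|j126 + 331| = √(126² + 331²) = 354.2
|j126 + 126| = √(126² + 126²) = 178.2
|L(j126)| = 541 × 354.2 / 178.2 = 1075.3
20 log₁₀(1075.3) = 60.63 dB
∠(j126 + 331) = arctan(126/331) = 20.84°
∠(j126 + 126) = arctan(126/126) = 45.00°
∠L(j126) = 20.84° − 45.00° = -24.16°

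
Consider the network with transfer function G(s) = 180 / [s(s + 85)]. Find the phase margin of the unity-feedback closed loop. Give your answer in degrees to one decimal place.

88.6°

Gain crossover: |G(jω)| = 1 at ω ≈ 2.12 rad/sec.
∠G(j2.12) = −90° − arctan(2.12/85) ≈ -91.43°
PM = 180° + (-91.43°) = 88.57°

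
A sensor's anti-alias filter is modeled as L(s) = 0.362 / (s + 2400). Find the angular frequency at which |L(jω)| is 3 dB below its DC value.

For a single-pole low-pass, the −3 dB point is at the pole: ω = 2400 rad/s.

2400 rad/s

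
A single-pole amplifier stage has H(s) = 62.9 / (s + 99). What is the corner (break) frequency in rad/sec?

99 rad/sec

The single real pole at s = −99 gives a corner at ω = 99 rad/sec.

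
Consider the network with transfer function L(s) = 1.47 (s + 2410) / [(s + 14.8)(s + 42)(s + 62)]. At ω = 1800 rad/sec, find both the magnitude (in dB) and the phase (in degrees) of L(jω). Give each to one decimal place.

|j1800 + 2410| = √(1800² + 2410²) = 3008
|j1800 + 14.8| = √(1800² + 14.8²) = 1800
|j1800 + 42| = √(1800² + 42²) = 1800
|j1800 + 62| = √(1800² + 62²) = 1801
|L(j1800)| = 1.47 × 3008 / (1800 × 1800 × 1801) = 7.5751e-07
20 log₁₀(7.5751e-07) = -122.41 dB
∠(j1800 + 2410) = arctan(1800/2410) = 36.76°
∠(j1800 + 14.8) = arctan(1800/14.8) = 89.53°
∠(j1800 + 42) = arctan(1800/42) = 88.66°
∠(j1800 + 62) = arctan(1800/62) = 88.03°
∠L(j1800) = 36.76° − (89.53° + 88.66° + 88.03°) = -229.46°

|L| = -122.4 dB, ∠L = -229.5°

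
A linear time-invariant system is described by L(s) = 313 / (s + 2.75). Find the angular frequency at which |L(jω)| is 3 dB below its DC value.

2.75 rad s⁻¹

For a single-pole low-pass, the −3 dB point is at the pole: ω = 2.75 rad s⁻¹.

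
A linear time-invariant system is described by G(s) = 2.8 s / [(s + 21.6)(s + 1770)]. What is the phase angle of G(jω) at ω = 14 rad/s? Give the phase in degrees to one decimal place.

56.6°

∠(j14) = 90.00°
∠(j14 + 21.6) = arctan(14/21.6) = 32.95°
∠(j14 + 1770) = arctan(14/1770) = 0.45°
∠G(j14) = 90.00° − (32.95° + 0.45°) = 56.60°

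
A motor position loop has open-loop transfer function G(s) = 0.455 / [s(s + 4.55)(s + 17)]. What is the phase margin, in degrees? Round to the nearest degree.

Gain crossover: |G(jω)| = 1 at ω ≈ 0.00588 rad/s.
∠G(j0.00588) = −90° − arctan(0.00588/4.55) − arctan(0.00588/17) ≈ -90.09°
PM = 180° + (-90.09°) = 89.91°

90 deg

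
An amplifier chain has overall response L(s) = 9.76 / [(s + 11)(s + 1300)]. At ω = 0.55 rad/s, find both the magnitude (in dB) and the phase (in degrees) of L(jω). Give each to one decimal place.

|j0.55 + 11| = √(0.55² + 11²) = 11.01
|j0.55 + 1300| = √(0.55² + 1300²) = 1300
|L(j0.55)| = 9.76 / (11.01 × 1300) = 0.00068167
20 log₁₀(0.00068167) = -63.33 dB
∠(j0.55 + 11) = arctan(0.55/11) = 2.86°
∠(j0.55 + 1300) = arctan(0.55/1300) = 0.02°
∠L(j0.55) = − (2.86° + 0.02°) = -2.89°

|L| = -63.3 dB, ∠L = -2.9°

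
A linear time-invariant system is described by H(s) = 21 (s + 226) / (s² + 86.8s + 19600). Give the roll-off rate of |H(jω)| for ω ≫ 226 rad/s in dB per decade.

-20 dB/decade

With 1 zero and 2 poles, the high-frequency asymptotic slope is 20 × (1 − 2) = -20 dB/decade.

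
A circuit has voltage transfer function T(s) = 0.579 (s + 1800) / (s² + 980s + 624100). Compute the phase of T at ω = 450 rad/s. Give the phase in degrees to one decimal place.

-32.3°

∠(j450 + 1800) = arctan(450/1800) = 14.04°
∠[(j450)² + 980(j450) + 624100] = ∠[4.216e+05 + j4.41e+05] = 46.29°
∠T(j450) = 14.04° − 46.29° = -32.25°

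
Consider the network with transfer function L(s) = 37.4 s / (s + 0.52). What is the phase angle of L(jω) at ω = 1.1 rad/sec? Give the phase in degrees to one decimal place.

25.3°

∠(j1.1) = 90.00°
∠(j1.1 + 0.52) = arctan(1.1/0.52) = 64.70°
∠L(j1.1) = 90.00° − 64.70° = 25.30°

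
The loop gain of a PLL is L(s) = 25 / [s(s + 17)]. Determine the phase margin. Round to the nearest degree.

Gain crossover: |L(jω)| = 1 at ω ≈ 1.47 rad/s.
∠L(j1.47) = −90° − arctan(1.47/17) ≈ -94.93°
PM = 180° + (-94.93°) = 85.07°

85°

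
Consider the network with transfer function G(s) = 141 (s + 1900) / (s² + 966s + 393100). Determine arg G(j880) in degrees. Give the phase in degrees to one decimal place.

-89.3°

∠(j880 + 1900) = arctan(880/1900) = 24.85°
∠[(j880)² + 966(j880) + 393100] = ∠[-3.813e+05 + j8.5008e+05] = 114.16°
∠G(j880) = 24.85° − 114.16° = -89.31°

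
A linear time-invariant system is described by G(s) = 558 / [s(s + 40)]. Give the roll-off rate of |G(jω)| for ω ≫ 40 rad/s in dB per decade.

With 0 zeros and 2 poles, the high-frequency asymptotic slope is 20 × (0 − 2) = -40 dB/decade.

-40 dB/decade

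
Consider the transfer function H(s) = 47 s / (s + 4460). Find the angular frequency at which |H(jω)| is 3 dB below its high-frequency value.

4460 rad/s

For a single-pole high-pass, the −3 dB point is at the pole: ω = 4460 rad/s.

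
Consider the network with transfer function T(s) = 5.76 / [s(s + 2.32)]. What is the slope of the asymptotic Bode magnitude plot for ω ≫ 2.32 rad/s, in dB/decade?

-40 dB/decade

With 0 zeros and 2 poles, the high-frequency asymptotic slope is 20 × (0 − 2) = -40 dB/decade.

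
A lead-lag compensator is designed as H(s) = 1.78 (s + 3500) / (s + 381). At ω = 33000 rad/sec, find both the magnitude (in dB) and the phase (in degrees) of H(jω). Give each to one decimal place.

|j33000 + 3500| = √(33000² + 3500²) = 3.319e+04
|j33000 + 381| = √(33000² + 381²) = 3.3e+04
|H(j33000)| = 1.78 × 3.319e+04 / 3.3e+04 = 1.7899
20 log₁₀(1.7899) = 5.06 dB
∠(j33000 + 3500) = arctan(33000/3500) = 83.95°
∠(j33000 + 381) = arctan(33000/381) = 89.34°
∠H(j33000) = 83.95° − 89.34° = -5.39°

|H| = 5.1 dB, ∠H = -5.4°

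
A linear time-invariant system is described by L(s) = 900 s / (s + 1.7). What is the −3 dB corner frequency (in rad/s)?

1.7 rad/s

For a single-pole high-pass, the −3 dB point is at the pole: ω = 1.7 rad/s.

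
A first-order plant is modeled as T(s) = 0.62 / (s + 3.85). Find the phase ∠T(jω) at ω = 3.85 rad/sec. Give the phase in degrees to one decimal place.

-45.0°

∠(j3.85 + 3.85) = arctan(3.85/3.85) = 45.00°
∠T(j3.85) = −45.00° = -45.00°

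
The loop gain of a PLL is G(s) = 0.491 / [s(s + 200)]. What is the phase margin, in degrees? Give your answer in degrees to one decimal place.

Gain crossover: |G(jω)| = 1 at ω ≈ 0.00245 rad/s.
∠G(j0.00245) = −90° − arctan(0.00245/200) ≈ -90.00°
PM = 180° + (-90.00°) = 90.00°

90.0°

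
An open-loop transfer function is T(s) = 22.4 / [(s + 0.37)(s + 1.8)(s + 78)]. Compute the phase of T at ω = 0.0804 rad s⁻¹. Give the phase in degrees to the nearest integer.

∠(j0.0804 + 0.37) = arctan(0.0804/0.37) = 12.26°
∠(j0.0804 + 1.8) = arctan(0.0804/1.8) = 2.56°
∠(j0.0804 + 78) = arctan(0.0804/78) = 0.06°
∠T(j0.0804) = − (12.26° + 2.56° + 0.06°) = -14.88°

-15°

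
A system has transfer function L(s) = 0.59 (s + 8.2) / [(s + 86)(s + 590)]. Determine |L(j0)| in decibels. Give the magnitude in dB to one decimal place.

-80.4 dB

L(0) = 0.59 × 8.2 / (86 × 590) = 9.5349e-05
20 log₁₀(9.5349e-05) = -80.41 dB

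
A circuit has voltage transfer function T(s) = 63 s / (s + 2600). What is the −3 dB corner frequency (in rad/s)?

2600 rad/s

For a single-pole high-pass, the −3 dB point is at the pole: ω = 2600 rad/s.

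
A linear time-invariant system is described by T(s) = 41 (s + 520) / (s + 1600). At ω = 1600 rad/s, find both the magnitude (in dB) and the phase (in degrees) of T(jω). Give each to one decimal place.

|T| = 29.7 dB, ∠T = 27.0°

|j1600 + 520| = √(1600² + 520²) = 1682
|j1600 + 1600| = √(1600² + 1600²) = 2263
|T(j1600)| = 41 × 1682 / 2263 = 30.484
20 log₁₀(30.484) = 29.68 dB
∠(j1600 + 520) = arctan(1600/520) = 72.00°
∠(j1600 + 1600) = arctan(1600/1600) = 45.00°
∠T(j1600) = 72.00° − 45.00° = 27.00°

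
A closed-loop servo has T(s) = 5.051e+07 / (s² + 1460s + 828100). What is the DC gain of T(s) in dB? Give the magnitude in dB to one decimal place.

T(0) = 5.051e+07 / 828100 = 60.995
20 log₁₀(60.995) = 35.71 dB

35.7 dB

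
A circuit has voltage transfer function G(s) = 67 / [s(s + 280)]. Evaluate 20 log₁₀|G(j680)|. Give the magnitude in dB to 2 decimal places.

|j680 + 280| = √(680² + 280²) = 735.4
|j680| = 680
|G(j680)| = 67 / (735.4 × 680) = 0.00013398
20 log₁₀(0.00013398) = -77.459 dB

-77.46 dB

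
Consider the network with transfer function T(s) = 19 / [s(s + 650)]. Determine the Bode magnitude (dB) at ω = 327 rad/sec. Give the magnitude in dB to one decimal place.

-82.0 dB

|j327 + 650| = √(327² + 650²) = 727.6
|j327| = 327
|T(j327)| = 19 / (727.6 × 327) = 7.9855e-05
20 log₁₀(7.9855e-05) = -81.95 dB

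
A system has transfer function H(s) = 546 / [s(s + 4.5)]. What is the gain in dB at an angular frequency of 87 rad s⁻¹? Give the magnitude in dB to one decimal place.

|j87 + 4.5| = √(87² + 4.5²) = 87.12
|j87| = 87
|H(j87)| = 546 / (87.12 × 87) = 0.07204
20 log₁₀(0.07204) = -22.85 dB

-22.8 dB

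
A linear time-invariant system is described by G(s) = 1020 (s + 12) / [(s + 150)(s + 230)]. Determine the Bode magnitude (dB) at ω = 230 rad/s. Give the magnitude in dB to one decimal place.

|j230 + 12| = √(230² + 12²) = 230.3
|j230 + 150| = √(230² + 150²) = 274.6
|j230 + 230| = √(230² + 230²) = 325.3
|G(j230)| = 1020 × 230.3 / (274.6 × 325.3) = 2.6302
20 log₁₀(2.6302) = 8.40 dB

8.4 dB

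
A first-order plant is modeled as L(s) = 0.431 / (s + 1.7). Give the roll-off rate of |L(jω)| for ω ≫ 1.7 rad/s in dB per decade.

-20 dB/decade

With 0 zeros and 1 pole, the high-frequency asymptotic slope is 20 × (0 − 1) = -20 dB/decade.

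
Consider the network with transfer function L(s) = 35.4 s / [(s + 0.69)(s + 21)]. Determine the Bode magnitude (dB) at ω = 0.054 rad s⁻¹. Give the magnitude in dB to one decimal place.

-17.6 dB

|j0.054| = 0.054
|j0.054 + 0.69| = √(0.054² + 0.69²) = 0.6921
|j0.054 + 21| = √(0.054² + 21²) = 21
|L(j0.054)| = 35.4 × 0.054 / (0.6921 × 21) = 0.13152
20 log₁₀(0.13152) = -17.62 dB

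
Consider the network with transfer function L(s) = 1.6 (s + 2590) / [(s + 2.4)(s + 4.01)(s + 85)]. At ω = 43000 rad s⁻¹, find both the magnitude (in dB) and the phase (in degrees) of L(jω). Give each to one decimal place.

|j43000 + 2590| = √(43000² + 2590²) = 4.308e+04
|j43000 + 2.4| = √(43000² + 2.4²) = 4.3e+04
|j43000 + 4.01| = √(43000² + 4.01²) = 4.3e+04
|j43000 + 85| = √(43000² + 85²) = 4.3e+04
|L(j43000)| = 1.6 × 4.308e+04 / (4.3e+04 × 4.3e+04 × 4.3e+04) = 8.669e-10
20 log₁₀(8.669e-10) = -181.24 dB
∠(j43000 + 2590) = arctan(43000/2590) = 86.55°
∠(j43000 + 2.4) = arctan(43000/2.4) = 90.00°
∠(j43000 + 4.01) = arctan(43000/4.01) = 89.99°
∠(j43000 + 85) = arctan(43000/85) = 89.89°
∠L(j43000) = 86.55° − (90.00° + 89.99° + 89.89°) = -183.33°

|L| = -181.2 dB, ∠L = -183.3°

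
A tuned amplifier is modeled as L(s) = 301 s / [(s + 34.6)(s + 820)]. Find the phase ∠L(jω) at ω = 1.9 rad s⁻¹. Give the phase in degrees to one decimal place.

86.7 deg

∠(j1.9) = 90.00°
∠(j1.9 + 34.6) = arctan(1.9/34.6) = 3.14°
∠(j1.9 + 820) = arctan(1.9/820) = 0.13°
∠L(j1.9) = 90.00° − (3.14° + 0.13°) = 86.72°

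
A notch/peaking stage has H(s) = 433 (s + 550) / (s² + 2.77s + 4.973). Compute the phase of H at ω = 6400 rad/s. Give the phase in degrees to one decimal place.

-94.9°

∠(j6400 + 550) = arctan(6400/550) = 85.09°
∠[(j6400)² + 2.77(j6400) + 4.973] = ∠[-4.096e+07 + j17728] = 179.98°
∠H(j6400) = 85.09° − 179.98° = -94.89°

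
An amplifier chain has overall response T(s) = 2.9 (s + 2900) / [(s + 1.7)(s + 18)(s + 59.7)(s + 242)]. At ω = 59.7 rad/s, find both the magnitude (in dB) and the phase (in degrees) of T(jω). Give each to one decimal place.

|T| = -79.4 dB, ∠T = -219.3°

|j59.7 + 2900| = √(59.7² + 2900²) = 2901
|j59.7 + 1.7| = √(59.7² + 1.7²) = 59.72
|j59.7 + 18| = √(59.7² + 18²) = 62.35
|j59.7 + 59.7| = √(59.7² + 59.7²) = 84.43
|j59.7 + 242| = √(59.7² + 242²) = 249.3
|T(j59.7)| = 2.9 × 2901 / (59.72 × 62.35 × 84.43 × 249.3) = 0.00010733
20 log₁₀(0.00010733) = -79.39 dB
∠(j59.7 + 2900) = arctan(59.7/2900) = 1.18°
∠(j59.7 + 1.7) = arctan(59.7/1.7) = 88.37°
∠(j59.7 + 18) = arctan(59.7/18) = 73.22°
∠(j59.7 + 59.7) = arctan(59.7/59.7) = 45.00°
∠(j59.7 + 242) = arctan(59.7/242) = 13.86°
∠T(j59.7) = 1.18° − (88.37° + 73.22° + 45.00° + 13.86°) = -219.27°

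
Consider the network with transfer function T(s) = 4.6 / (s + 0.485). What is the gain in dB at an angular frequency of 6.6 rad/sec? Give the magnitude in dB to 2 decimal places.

|j6.6 + 0.485| = √(6.6² + 0.485²) = 6.618
|T(j6.6)| = 4.6 / 6.618 = 0.6951
20 log₁₀(0.6951) = -3.159 dB

-3.16 dB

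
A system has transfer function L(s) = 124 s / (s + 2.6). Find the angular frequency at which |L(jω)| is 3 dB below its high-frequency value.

2.6 rad s⁻¹

For a single-pole high-pass, the −3 dB point is at the pole: ω = 2.6 rad s⁻¹.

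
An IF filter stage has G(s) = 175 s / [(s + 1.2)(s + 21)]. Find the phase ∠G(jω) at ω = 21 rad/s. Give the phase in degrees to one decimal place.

∠(j21) = 90.00°
∠(j21 + 1.2) = arctan(21/1.2) = 86.73°
∠(j21 + 21) = arctan(21/21) = 45.00°
∠G(j21) = 90.00° − (86.73° + 45.00°) = -41.73°

-41.7°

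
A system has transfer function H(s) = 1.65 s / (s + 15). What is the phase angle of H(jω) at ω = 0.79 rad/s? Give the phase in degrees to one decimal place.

∠(j0.79) = 90.00°
∠(j0.79 + 15) = arctan(0.79/15) = 3.01°
∠H(j0.79) = 90.00° − 3.01° = 86.99°

87.0°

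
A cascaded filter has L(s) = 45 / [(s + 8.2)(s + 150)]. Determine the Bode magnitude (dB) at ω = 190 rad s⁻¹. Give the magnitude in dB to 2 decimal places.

-60.20 dB

|j190 + 8.2| = √(190² + 8.2²) = 190.2
|j190 + 150| = √(190² + 150²) = 242.1
|L(j190)| = 45 / (190.2 × 242.1) = 0.00097748
20 log₁₀(0.00097748) = -60.198 dB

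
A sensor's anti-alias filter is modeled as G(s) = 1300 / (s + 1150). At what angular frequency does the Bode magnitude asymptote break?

1150 rad/s

The single real pole at s = −1150 gives a corner at ω = 1150 rad/s.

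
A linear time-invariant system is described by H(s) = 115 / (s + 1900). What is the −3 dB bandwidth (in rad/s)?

1900 rad/s

For a single-pole low-pass, the −3 dB point is at the pole: ω = 1900 rad/s.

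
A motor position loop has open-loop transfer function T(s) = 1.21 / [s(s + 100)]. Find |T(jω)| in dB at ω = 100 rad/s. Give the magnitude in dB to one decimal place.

-81.4 dB

|j100 + 100| = √(100² + 100²) = 141.4
|j100| = 100
|T(j100)| = 1.21 / (141.4 × 100) = 8.556e-05
20 log₁₀(8.556e-05) = -81.35 dB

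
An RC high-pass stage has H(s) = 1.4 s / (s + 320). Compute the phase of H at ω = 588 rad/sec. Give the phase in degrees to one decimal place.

∠(j588) = 90.00°
∠(j588 + 320) = arctan(588/320) = 61.44°
∠H(j588) = 90.00° − 61.44° = 28.56°

28.6°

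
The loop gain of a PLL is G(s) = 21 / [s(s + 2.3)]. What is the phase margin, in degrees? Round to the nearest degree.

28°

Gain crossover: |G(jω)| = 1 at ω ≈ 4.3 rad/sec.
∠G(j4.3) = −90° − arctan(4.3/2.3) ≈ -151.88°
PM = 180° + (-151.88°) = 28.12°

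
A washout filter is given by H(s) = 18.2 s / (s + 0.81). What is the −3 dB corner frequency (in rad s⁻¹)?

0.81 rad s⁻¹

For a single-pole high-pass, the −3 dB point is at the pole: ω = 0.81 rad s⁻¹.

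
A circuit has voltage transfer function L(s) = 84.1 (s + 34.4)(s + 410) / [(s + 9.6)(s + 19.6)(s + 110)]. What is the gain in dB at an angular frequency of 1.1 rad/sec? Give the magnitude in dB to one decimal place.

35.1 dB

|j1.1 + 34.4| = √(1.1² + 34.4²) = 34.42
|j1.1 + 410| = √(1.1² + 410²) = 410
|j1.1 + 9.6| = √(1.1² + 9.6²) = 9.663
|j1.1 + 19.6| = √(1.1² + 19.6²) = 19.63
|j1.1 + 110| = √(1.1² + 110²) = 110
|L(j1.1)| = 84.1 × 34.42 × 410 / (9.663 × 19.63 × 110) = 56.873
20 log₁₀(56.873) = 35.10 dB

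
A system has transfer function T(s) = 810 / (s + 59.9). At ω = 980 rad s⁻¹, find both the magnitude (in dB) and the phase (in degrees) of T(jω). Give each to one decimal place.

|j980 + 59.9| = √(980² + 59.9²) = 981.8
|T(j980)| = 810 / 981.8 = 0.82499
20 log₁₀(0.82499) = -1.67 dB
∠(j980 + 59.9) = arctan(980/59.9) = 86.50°
∠T(j980) = −86.50° = -86.50°

|T| = -1.7 dB, ∠T = -86.5°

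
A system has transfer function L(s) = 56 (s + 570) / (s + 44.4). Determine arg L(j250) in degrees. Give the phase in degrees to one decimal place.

-56.2°

∠(j250 + 570) = arctan(250/570) = 23.68°
∠(j250 + 44.4) = arctan(250/44.4) = 79.93°
∠L(j250) = 23.68° − 79.93° = -56.25°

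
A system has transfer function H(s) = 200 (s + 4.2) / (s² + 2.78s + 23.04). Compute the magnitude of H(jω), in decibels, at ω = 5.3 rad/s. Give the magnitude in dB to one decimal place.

|j5.3 + 4.2| = √(5.3² + 4.2²) = 6.762
|(j5.3)² + 2.78(j5.3) + 23.04| = |-5.05 + j14.734| = 15.58
|H(j5.3)| = 200 × 6.762 / 15.58 = 86.834
20 log₁₀(86.834) = 38.77 dB

38.8 dB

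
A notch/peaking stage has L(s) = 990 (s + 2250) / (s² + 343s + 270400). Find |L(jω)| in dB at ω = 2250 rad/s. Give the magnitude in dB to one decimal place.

-3.8 dB

|j2250 + 2250| = √(2250² + 2250²) = 3182
|(j2250)² + 343(j2250) + 270400| = |-4.7921e+06 + j7.7175e+05| = 4.854e+06
|L(j2250)| = 990 × 3182 / 4.854e+06 = 0.649
20 log₁₀(0.649) = -3.76 dB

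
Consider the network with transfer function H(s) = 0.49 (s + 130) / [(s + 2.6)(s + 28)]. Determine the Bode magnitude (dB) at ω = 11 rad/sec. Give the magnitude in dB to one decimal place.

-14.5 dB

|j11 + 130| = √(11² + 130²) = 130.5
|j11 + 2.6| = √(11² + 2.6²) = 11.3
|j11 + 28| = √(11² + 28²) = 30.08
|H(j11)| = 0.49 × 130.5 / (11.3 × 30.08) = 0.188
20 log₁₀(0.188) = -14.52 dB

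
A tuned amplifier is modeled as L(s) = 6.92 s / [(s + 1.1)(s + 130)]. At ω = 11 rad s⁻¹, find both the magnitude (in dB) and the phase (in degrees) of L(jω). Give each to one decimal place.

|j11| = 11
|j11 + 1.1| = √(11² + 1.1²) = 11.05
|j11 + 130| = √(11² + 130²) = 130.5
|L(j11)| = 6.92 × 11 / (11.05 × 130.5) = 0.052778
20 log₁₀(0.052778) = -25.55 dB
∠(j11) = 90.00°
∠(j11 + 1.1) = arctan(11/1.1) = 84.29°
∠(j11 + 130) = arctan(11/130) = 4.84°
∠L(j11) = 90.00° − (84.29° + 4.84°) = 0.87°

|L| = -25.6 dB, ∠L = 0.9 deg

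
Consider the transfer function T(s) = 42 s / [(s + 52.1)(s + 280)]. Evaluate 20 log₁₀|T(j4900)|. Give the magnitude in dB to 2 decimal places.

-41.35 dB

|j4900| = 4900
|j4900 + 52.1| = √(4900² + 52.1²) = 4900
|j4900 + 280| = √(4900² + 280²) = 4908
|T(j4900)| = 42 × 4900 / (4900 × 4908) = 0.008557
20 log₁₀(0.008557) = -41.354 dB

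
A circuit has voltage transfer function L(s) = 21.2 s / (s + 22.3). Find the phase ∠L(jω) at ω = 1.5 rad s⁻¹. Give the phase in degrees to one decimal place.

∠(j1.5) = 90.00°
∠(j1.5 + 22.3) = arctan(1.5/22.3) = 3.85°
∠L(j1.5) = 90.00° − 3.85° = 86.15°

86.2°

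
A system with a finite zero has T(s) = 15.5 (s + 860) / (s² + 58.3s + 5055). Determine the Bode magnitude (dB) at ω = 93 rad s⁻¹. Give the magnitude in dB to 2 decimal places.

6.28 dB

|j93 + 860| = √(93² + 860²) = 865
|(j93)² + 58.3(j93) + 5055| = |-3594 + j5421.9| = 6505
|T(j93)| = 15.5 × 865 / 6505 = 2.0612
20 log₁₀(2.0612) = 6.282 dB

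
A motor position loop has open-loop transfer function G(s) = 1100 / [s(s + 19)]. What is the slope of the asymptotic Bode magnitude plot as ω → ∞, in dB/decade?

With 0 zeros and 2 poles, the high-frequency asymptotic slope is 20 × (0 − 2) = -40 dB/decade.

-40 dB/decade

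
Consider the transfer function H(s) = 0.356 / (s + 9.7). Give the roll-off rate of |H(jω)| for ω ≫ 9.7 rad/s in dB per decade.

-20 dB/decade

With 0 zeros and 1 pole, the high-frequency asymptotic slope is 20 × (0 − 1) = -20 dB/decade.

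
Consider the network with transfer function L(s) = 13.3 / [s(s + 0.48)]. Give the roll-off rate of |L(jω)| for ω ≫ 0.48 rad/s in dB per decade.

-40 dB/decade

With 0 zeros and 2 poles, the high-frequency asymptotic slope is 20 × (0 − 2) = -40 dB/decade.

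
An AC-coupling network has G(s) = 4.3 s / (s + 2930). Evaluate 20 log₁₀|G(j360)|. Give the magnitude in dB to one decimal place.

-5.6 dB

|j360| = 360
|j360 + 2930| = √(360² + 2930²) = 2952
|G(j360)| = 4.3 × 360 / 2952 = 0.52438
20 log₁₀(0.52438) = -5.61 dB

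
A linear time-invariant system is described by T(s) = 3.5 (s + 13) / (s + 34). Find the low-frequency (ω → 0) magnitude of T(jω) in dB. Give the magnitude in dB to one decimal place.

2.5 dB

T(0) = 3.5 × 13 / 34 = 1.3382
20 log₁₀(1.3382) = 2.53 dB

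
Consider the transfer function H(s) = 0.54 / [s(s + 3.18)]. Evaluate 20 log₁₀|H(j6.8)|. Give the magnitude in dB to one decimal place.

-39.5 dB

|j6.8 + 3.18| = √(6.8² + 3.18²) = 7.507
|j6.8| = 6.8
|H(j6.8)| = 0.54 / (7.507 × 6.8) = 0.010579
20 log₁₀(0.010579) = -39.51 dB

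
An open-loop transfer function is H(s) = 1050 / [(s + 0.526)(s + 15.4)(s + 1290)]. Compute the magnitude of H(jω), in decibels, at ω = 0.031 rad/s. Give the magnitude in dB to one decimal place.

-20.0 dB

|j0.031 + 0.526| = √(0.031² + 0.526²) = 0.5269
|j0.031 + 15.4| = √(0.031² + 15.4²) = 15.4
|j0.031 + 1290| = √(0.031² + 1290²) = 1290
|H(j0.031)| = 1050 / (0.5269 × 15.4 × 1290) = 0.10031
20 log₁₀(0.10031) = -19.97 dB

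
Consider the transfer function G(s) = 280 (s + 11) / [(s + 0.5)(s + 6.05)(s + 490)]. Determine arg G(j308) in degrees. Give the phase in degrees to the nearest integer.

∠(j308 + 11) = arctan(308/11) = 87.95°
∠(j308 + 0.5) = arctan(308/0.5) = 89.91°
∠(j308 + 6.05) = arctan(308/6.05) = 88.87°
∠(j308 + 490) = arctan(308/490) = 32.15°
∠G(j308) = 87.95° − (89.91° + 88.87° + 32.15°) = -122.98°

-123 deg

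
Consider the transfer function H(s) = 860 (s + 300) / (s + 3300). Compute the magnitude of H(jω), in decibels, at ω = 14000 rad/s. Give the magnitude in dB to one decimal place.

|j14000 + 300| = √(14000² + 300²) = 1.4e+04
|j14000 + 3300| = √(14000² + 3300²) = 1.438e+04
|H(j14000)| = 860 × 1.4e+04 / 1.438e+04 = 837.25
20 log₁₀(837.25) = 58.46 dB

58.5 dB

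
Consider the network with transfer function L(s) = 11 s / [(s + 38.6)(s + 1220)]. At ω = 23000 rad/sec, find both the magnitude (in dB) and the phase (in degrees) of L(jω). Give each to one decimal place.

|L| = -66.4 dB, ∠L = -86.9°

|j23000| = 2.3e+04
|j23000 + 38.6| = √(23000² + 38.6²) = 2.3e+04
|j23000 + 1220| = √(23000² + 1220²) = 2.303e+04
|L(j23000)| = 11 × 2.3e+04 / (2.3e+04 × 2.303e+04) = 0.00047759
20 log₁₀(0.00047759) = -66.42 dB
∠(j23000) = 90.00°
∠(j23000 + 38.6) = arctan(23000/38.6) = 89.90°
∠(j23000 + 1220) = arctan(23000/1220) = 86.96°
∠L(j23000) = 90.00° − (89.90° + 86.96°) = -86.87°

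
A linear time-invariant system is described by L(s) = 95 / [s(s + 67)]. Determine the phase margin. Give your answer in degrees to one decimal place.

88.8 deg

Gain crossover: |L(jω)| = 1 at ω ≈ 1.42 rad/sec.
∠L(j1.42) = −90° − arctan(1.42/67) ≈ -91.21°
PM = 180° + (-91.21°) = 88.79°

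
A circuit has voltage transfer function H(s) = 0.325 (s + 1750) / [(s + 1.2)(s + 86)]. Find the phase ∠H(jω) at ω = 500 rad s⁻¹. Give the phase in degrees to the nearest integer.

-154°

∠(j500 + 1750) = arctan(500/1750) = 15.95°
∠(j500 + 1.2) = arctan(500/1.2) = 89.86°
∠(j500 + 86) = arctan(500/86) = 80.24°
∠H(j500) = 15.95° − (89.86° + 80.24°) = -154.16°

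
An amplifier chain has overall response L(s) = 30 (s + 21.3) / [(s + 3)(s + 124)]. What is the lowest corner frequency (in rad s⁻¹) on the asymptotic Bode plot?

Break frequencies occur at each pole and zero magnitude: 3 rad s⁻¹, 21.3 rad s⁻¹, 124 rad s⁻¹.
The lowest is 3 rad s⁻¹.

3 rad s⁻¹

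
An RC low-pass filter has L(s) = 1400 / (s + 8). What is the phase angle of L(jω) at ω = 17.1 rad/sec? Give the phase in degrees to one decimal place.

-64.9 deg

∠(j17.1 + 8) = arctan(17.1/8) = 64.93°
∠L(j17.1) = −64.93° = -64.93°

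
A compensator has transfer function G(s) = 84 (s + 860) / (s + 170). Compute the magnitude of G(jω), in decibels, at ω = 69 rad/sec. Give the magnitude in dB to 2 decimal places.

|j69 + 860| = √(69² + 860²) = 862.8
|j69 + 170| = √(69² + 170²) = 183.5
|G(j69)| = 84 × 862.8 / 183.5 = 395.01
20 log₁₀(395.01) = 51.932 dB

51.93 dB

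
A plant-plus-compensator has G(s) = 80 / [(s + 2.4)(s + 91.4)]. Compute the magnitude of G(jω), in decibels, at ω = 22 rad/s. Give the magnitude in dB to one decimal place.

|j22 + 2.4| = √(22² + 2.4²) = 22.13
|j22 + 91.4| = √(22² + 91.4²) = 94.01
|G(j22)| = 80 / (22.13 × 94.01) = 0.038452
20 log₁₀(0.038452) = -28.30 dB

-28.3 dB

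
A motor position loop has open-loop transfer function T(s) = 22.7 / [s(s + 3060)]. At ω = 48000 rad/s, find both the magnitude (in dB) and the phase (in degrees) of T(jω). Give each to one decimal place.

|j48000 + 3060| = √(48000² + 3060²) = 4.81e+04
|j48000| = 4.8e+04
|T(j48000)| = 22.7 / (4.81e+04 × 4.8e+04) = 9.8325e-09
20 log₁₀(9.8325e-09) = -160.15 dB
∠(j48000 + 3060) = arctan(48000/3060) = 86.35°
∠(j48000) = 90.00°
∠T(j48000) = − (86.35° + 90.00°) = -176.35°

|T| = -160.1 dB, ∠T = -176.4°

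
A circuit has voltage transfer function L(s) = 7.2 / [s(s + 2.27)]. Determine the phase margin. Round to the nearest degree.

Gain crossover: |L(jω)| = 1 at ω ≈ 2.25 rad/sec.
∠L(j2.25) = −90° − arctan(2.25/2.27) ≈ -134.77°
PM = 180° + (-134.77°) = 45.23°

45°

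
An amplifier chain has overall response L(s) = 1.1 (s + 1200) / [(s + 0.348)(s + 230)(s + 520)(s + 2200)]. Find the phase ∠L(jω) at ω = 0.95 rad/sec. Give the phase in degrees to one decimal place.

∠(j0.95 + 1200) = arctan(0.95/1200) = 0.05°
∠(j0.95 + 0.348) = arctan(0.95/0.348) = 69.88°
∠(j0.95 + 230) = arctan(0.95/230) = 0.24°
∠(j0.95 + 520) = arctan(0.95/520) = 0.10°
∠(j0.95 + 2200) = arctan(0.95/2200) = 0.02°
∠L(j0.95) = 0.05° − (69.88° + 0.24° + 0.10° + 0.02°) = -70.20°

-70.2 deg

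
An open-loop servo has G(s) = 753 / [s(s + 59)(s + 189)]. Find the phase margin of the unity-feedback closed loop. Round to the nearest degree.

90 deg

Gain crossover: |G(jω)| = 1 at ω ≈ 0.0675 rad/sec.
∠G(j0.0675) = −90° − arctan(0.0675/59) − arctan(0.0675/189) ≈ -90.09°
PM = 180° + (-90.09°) = 89.91°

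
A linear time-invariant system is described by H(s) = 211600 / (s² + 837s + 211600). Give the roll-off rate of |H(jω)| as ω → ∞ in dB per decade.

-40 dB/decade

With 0 zeros and 2 poles, the high-frequency asymptotic slope is 20 × (0 − 2) = -40 dB/decade.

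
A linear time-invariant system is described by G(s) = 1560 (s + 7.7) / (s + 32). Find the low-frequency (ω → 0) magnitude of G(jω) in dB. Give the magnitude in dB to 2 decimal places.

51.49 dB

G(0) = 1560 × 7.7 / 32 = 375.38
20 log₁₀(375.38) = 51.489 dB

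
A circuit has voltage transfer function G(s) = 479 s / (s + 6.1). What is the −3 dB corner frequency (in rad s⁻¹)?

6.1 rad s⁻¹

For a single-pole high-pass, the −3 dB point is at the pole: ω = 6.1 rad s⁻¹.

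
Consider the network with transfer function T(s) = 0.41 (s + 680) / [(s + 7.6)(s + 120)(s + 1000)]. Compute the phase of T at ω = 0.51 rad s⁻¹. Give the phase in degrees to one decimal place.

-4.1°

∠(j0.51 + 680) = arctan(0.51/680) = 0.04°
∠(j0.51 + 7.6) = arctan(0.51/7.6) = 3.84°
∠(j0.51 + 120) = arctan(0.51/120) = 0.24°
∠(j0.51 + 1000) = arctan(0.51/1000) = 0.03°
∠T(j0.51) = 0.04° − (3.84° + 0.24° + 0.03°) = -4.07°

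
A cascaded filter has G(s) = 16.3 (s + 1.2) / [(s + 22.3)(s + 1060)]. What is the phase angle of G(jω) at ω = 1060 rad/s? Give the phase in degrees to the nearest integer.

-44°

∠(j1060 + 1.2) = arctan(1060/1.2) = 89.94°
∠(j1060 + 22.3) = arctan(1060/22.3) = 88.79°
∠(j1060 + 1060) = arctan(1060/1060) = 45.00°
∠G(j1060) = 89.94° − (88.79° + 45.00°) = -43.86°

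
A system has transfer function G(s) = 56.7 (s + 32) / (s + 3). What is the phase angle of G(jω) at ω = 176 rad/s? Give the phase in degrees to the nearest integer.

∠(j176 + 32) = arctan(176/32) = 79.70°
∠(j176 + 3) = arctan(176/3) = 89.02°
∠G(j176) = 79.70° − 89.02° = -9.33°

-9°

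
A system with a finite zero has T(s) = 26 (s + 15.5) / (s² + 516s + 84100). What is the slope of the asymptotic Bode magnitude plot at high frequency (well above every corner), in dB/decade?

-20 dB/decade

With 1 zero and 2 poles, the high-frequency asymptotic slope is 20 × (1 − 2) = -20 dB/decade.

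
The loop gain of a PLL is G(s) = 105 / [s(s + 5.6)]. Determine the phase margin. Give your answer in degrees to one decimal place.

Gain crossover: |G(jω)| = 1 at ω ≈ 9.51 rad/s.
∠G(j9.51) = −90° − arctan(9.51/5.6) ≈ -149.51°
PM = 180° + (-149.51°) = 30.49°

30.5 deg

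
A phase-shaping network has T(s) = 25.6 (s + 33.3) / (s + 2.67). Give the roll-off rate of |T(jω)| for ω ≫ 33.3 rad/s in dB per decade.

With 1 zero and 1 pole, the high-frequency asymptotic slope is 20 × (1 − 1) = 0 dB/decade.

0 dB/decade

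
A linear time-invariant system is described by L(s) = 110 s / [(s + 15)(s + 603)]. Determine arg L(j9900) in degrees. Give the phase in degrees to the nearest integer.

∠(j9900) = 90.00°
∠(j9900 + 15) = arctan(9900/15) = 89.91°
∠(j9900 + 603) = arctan(9900/603) = 86.51°
∠L(j9900) = 90.00° − (89.91° + 86.51°) = -86.43°

-86 deg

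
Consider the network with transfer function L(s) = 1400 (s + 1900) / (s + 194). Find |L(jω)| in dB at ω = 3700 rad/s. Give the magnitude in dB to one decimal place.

|j3700 + 1900| = √(3700² + 1900²) = 4159
|j3700 + 194| = √(3700² + 194²) = 3705
|L(j3700)| = 1400 × 4159 / 3705 = 1571.6
20 log₁₀(1571.6) = 63.93 dB

63.9 dB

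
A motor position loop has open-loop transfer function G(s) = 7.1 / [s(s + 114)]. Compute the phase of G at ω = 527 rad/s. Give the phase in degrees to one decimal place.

∠(j527 + 114) = arctan(527/114) = 77.79°
∠(j527) = 90.00°
∠G(j527) = − (77.79° + 90.00°) = -167.79°

-167.8°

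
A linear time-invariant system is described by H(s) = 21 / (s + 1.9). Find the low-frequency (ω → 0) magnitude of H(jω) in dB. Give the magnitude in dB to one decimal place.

20.9 dB

H(0) = 21 / 1.9 = 11.053
20 log₁₀(11.053) = 20.87 dB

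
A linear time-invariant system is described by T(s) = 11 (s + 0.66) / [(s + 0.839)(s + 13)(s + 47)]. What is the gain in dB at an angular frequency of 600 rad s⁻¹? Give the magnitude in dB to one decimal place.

-90.3 dB

|j600 + 0.66| = √(600² + 0.66²) = 600
|j600 + 0.839| = √(600² + 0.839²) = 600
|j600 + 13| = √(600² + 13²) = 600.1
|j600 + 47| = √(600² + 47²) = 601.8
|T(j600)| = 11 × 600 / (600 × 600.1 × 601.8) = 3.0455e-05
20 log₁₀(3.0455e-05) = -90.33 dB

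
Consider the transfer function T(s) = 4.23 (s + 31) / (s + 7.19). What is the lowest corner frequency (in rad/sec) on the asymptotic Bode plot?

7.19 rad/sec

Break frequencies occur at each pole and zero magnitude: 7.19 rad/sec, 31 rad/sec.
The lowest is 7.19 rad/sec.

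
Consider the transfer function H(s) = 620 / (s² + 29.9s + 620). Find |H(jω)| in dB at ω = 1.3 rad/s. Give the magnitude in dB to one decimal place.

0.0 dB

|(j1.3)² + 29.9(j1.3) + 620| = |618.31 + j38.87| = 619.5
|H(j1.3)| = 620 / 619.5 = 1.0008
20 log₁₀(1.0008) = 0.01 dB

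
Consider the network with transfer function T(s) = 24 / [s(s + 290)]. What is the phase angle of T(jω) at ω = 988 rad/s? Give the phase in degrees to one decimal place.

∠(j988 + 290) = arctan(988/290) = 73.64°
∠(j988) = 90.00°
∠T(j988) = − (73.64° + 90.00°) = -163.64°

-163.6 deg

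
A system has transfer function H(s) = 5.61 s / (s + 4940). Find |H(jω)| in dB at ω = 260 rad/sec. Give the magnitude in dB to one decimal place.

-10.6 dB

|j260| = 260
|j260 + 4940| = √(260² + 4940²) = 4947
|H(j260)| = 5.61 × 260 / 4947 = 0.29486
20 log₁₀(0.29486) = -10.61 dB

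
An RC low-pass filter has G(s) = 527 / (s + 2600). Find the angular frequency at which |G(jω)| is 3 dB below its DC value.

For a single-pole low-pass, the −3 dB point is at the pole: ω = 2600 rad s⁻¹.

2600 rad s⁻¹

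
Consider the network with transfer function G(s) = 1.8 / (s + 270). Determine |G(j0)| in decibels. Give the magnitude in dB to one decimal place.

-43.5 dB

G(0) = 1.8 / 270 = 0.0066667
20 log₁₀(0.0066667) = -43.52 dB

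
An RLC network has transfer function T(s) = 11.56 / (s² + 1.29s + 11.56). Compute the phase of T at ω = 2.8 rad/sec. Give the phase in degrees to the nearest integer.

-44°

∠[(j2.8)² + 1.29(j2.8) + 11.56] = ∠[3.72 + j3.612] = 44.16°
∠T(j2.8) = −44.16° = -44.16°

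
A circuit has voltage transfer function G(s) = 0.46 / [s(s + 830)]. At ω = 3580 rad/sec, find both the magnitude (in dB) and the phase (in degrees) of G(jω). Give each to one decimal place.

|G| = -149.1 dB, ∠G = -166.9 deg

|j3580 + 830| = √(3580² + 830²) = 3675
|j3580| = 3580
|G(j3580)| = 0.46 / (3675 × 3580) = 3.4964e-08
20 log₁₀(3.4964e-08) = -149.13 dB
∠(j3580 + 830) = arctan(3580/830) = 76.95°
∠(j3580) = 90.00°
∠G(j3580) = − (76.95° + 90.00°) = -166.95°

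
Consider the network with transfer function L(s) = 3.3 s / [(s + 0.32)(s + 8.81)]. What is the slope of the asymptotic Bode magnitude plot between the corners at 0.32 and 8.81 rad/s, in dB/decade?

0 dB/decade

In this band the factors already past their corner are: 1 differentiator zero, pole at 0.32; net slope = 0 dB/decade.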